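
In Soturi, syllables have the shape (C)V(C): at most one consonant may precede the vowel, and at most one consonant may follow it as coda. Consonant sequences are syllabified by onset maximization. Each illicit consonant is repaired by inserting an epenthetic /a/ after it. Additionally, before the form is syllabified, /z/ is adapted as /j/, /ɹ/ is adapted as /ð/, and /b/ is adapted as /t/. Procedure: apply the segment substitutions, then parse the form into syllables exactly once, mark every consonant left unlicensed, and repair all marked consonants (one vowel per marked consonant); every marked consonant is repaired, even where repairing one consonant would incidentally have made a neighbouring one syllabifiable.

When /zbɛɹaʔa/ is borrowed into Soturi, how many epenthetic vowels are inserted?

1

After substitution the input is /jtɛðaʔa/.
The unsyllabifiable consonants are /j/; each receives one epenthetic vowel.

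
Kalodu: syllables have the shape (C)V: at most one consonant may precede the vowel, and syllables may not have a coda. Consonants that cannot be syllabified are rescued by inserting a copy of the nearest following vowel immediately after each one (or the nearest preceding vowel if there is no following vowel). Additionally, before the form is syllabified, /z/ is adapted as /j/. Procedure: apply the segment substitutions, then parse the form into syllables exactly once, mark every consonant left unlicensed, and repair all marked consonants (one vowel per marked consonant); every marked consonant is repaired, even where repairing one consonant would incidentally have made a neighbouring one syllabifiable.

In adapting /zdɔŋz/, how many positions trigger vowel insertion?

After substitution the input is /jdɔŋj/.
The unsyllabifiable consonants are /j/, /ŋ/, /j/; each receives one epenthetic vowel.

3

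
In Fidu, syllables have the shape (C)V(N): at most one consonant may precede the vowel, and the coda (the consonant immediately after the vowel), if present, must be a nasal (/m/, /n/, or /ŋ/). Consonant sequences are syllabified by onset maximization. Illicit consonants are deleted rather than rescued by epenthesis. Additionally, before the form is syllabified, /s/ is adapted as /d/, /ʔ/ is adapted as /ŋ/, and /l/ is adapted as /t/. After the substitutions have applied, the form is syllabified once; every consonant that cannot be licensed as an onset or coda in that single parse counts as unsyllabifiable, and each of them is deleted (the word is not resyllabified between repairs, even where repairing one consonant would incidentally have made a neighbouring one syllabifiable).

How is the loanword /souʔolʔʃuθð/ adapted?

Substitution: /s/ → /d/, /ʔ/ → /ŋ/, /l/ → /t/, giving /douŋotŋʃuθð/.
Under (C)V(N), the unsyllabifiable consonants are /t/, /ŋ/, /θ/, /ð/ (only a nasal (/m/, /n/, or /ŋ/) is licensed in coda position; onsets are limited to one consonant).
Deleting the stranded consonants removes /t/, /ŋ/, /θ/, /ð/.

douŋoʃu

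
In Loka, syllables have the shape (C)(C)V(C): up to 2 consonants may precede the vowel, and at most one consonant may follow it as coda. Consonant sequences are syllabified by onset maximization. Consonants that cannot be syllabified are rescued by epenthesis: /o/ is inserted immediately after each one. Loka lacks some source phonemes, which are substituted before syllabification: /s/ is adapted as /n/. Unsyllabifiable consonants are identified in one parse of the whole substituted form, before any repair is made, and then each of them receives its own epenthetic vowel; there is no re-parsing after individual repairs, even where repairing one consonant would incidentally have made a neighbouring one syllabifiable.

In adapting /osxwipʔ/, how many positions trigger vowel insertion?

After substitution the input is /onxwipʔ/.
The unsyllabifiable consonants are /ʔ/; each receives one epenthetic vowel.

1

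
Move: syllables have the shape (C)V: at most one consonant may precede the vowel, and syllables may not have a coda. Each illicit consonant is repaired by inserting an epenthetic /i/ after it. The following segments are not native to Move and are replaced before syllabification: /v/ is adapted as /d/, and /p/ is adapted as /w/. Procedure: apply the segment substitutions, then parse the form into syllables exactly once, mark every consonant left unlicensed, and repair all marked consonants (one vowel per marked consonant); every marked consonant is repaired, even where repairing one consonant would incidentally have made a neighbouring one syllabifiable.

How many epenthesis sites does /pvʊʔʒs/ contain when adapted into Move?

After substitution the input is /wdʊʔʒs/.
The unsyllabifiable consonants are /w/, /ʔ/, /ʒ/, /s/; each receives one epenthetic vowel.

4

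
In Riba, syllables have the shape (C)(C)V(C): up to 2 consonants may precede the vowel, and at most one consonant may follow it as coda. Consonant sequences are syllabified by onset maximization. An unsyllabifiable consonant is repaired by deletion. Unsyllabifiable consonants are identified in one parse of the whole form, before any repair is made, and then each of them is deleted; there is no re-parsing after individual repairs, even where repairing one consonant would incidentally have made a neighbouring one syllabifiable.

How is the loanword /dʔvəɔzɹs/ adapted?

ʔvəɔz

Syllabifying with onset maximization leaves /d/, /ɹ/, /s/ stranded (at most one coda consonant is licensed; onsets may contain at most 2 consonants).
Deletion applies to /d/, /ɹ/, /s/.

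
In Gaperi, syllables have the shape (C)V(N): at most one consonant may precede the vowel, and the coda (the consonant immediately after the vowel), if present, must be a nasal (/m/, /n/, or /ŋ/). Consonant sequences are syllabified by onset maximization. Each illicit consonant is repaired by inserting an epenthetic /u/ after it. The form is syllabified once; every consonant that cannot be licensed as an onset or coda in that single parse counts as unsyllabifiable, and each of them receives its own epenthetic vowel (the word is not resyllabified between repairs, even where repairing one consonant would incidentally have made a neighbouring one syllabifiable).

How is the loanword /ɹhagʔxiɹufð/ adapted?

ɹuhaguʔuxiɹufuðu

The consonants /ɹ/, /g/, /ʔ/, /f/, /ð/ cannot be parsed into a legal (C)V(N) syllable (only a nasal (/m/, /n/, or /ŋ/) is licensed in coda position; onsets are limited to one consonant).
Each unlicensed consonant becomes the onset of a new syllable: /ɹ/ → /ɹu/, /g/ → /gu/, /ʔ/ → /ʔu/, /f/ → /fu/, /ð/ → /ðu/.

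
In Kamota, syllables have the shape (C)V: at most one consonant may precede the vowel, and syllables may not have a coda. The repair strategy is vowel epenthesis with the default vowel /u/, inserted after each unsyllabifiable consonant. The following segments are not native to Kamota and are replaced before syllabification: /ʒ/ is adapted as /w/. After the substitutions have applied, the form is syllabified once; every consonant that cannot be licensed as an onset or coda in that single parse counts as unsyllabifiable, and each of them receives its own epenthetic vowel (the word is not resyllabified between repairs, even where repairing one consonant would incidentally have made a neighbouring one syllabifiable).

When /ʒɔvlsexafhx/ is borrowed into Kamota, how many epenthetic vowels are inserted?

5

After substitution the input is /wɔvlsexafhx/.
The unsyllabifiable consonants are /v/, /l/, /f/, /h/, /x/; each receives one epenthetic vowel.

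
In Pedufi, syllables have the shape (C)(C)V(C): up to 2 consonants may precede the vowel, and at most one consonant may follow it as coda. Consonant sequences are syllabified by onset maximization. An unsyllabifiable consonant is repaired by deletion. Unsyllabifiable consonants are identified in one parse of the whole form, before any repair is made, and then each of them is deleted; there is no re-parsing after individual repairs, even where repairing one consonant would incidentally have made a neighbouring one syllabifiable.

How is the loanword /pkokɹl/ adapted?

pkok

Syllabifying with onset maximization leaves /ɹ/, /l/ stranded (at most one coda consonant is licensed; onsets may contain at most 2 consonants).
Deleting the stranded consonants removes /ɹ/, /l/.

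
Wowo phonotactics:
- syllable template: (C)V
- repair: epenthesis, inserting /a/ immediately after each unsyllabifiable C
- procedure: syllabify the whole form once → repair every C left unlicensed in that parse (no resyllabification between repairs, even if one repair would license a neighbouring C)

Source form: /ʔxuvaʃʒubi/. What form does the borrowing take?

ʔaxuvaʃaʒubi

Under (C)V, the unsyllabifiable consonants are /ʔ/, /ʃ/ (no codas are permitted; onsets are limited to one consonant).
Epenthesis after each stranded consonant: /ʔ/ → /ʔa/, /ʃ/ → /ʃa/.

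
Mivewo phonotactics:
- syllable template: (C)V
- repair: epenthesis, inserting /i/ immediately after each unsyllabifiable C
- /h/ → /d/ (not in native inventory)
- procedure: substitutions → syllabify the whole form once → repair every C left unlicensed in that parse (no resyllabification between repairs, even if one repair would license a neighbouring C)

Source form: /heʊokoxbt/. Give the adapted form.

deʊokoxibiti

Substitution: /h/ → /d/, giving /deʊokoxbt/.
Under (C)V, the unsyllabifiable consonants are /x/, /b/, /t/ (no codas are permitted; onsets are limited to one consonant).
Epenthesis after each stranded consonant: /x/ → /xi/, /b/ → /bi/, /t/ → /ti/.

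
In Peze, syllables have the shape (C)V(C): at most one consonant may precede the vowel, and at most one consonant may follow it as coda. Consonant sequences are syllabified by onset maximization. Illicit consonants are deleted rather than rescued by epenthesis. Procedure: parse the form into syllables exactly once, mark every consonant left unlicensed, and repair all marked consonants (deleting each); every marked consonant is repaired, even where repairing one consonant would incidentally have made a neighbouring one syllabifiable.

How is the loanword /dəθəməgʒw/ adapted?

dəθəməg

The consonants /ʒ/, /w/ cannot be parsed into a legal (C)V(C) syllable (at most one coda consonant is licensed; onsets are limited to one consonant).
Deletion applies to /ʒ/, /w/.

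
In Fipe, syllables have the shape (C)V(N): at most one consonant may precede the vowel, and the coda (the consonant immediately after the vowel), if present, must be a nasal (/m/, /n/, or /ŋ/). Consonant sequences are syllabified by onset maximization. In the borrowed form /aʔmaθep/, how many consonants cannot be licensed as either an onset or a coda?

2

Under (C)V(N), the unsyllabifiable consonants are /ʔ/, /p/ (only a nasal (/m/, /n/, or /ŋ/) is licensed in coda position; onsets are limited to one consonant).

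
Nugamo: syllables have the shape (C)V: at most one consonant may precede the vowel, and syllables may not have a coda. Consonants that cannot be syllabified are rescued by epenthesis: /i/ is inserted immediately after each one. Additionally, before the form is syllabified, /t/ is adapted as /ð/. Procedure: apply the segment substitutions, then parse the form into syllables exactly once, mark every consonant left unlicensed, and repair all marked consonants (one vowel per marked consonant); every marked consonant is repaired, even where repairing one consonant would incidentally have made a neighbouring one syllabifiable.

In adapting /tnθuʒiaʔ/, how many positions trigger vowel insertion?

After substitution the input is /ðnθuʒiaʔ/.
The unsyllabifiable consonants are /ð/, /n/, /ʔ/; each receives one epenthetic vowel.

3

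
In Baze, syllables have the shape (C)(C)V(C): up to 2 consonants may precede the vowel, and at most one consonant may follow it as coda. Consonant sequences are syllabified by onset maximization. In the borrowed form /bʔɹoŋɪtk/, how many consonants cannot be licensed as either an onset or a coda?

2

The consonants /b/, /k/ cannot be parsed into a legal (C)(C)V(C) syllable (at most one coda consonant is licensed; onsets may contain at most 2 consonants).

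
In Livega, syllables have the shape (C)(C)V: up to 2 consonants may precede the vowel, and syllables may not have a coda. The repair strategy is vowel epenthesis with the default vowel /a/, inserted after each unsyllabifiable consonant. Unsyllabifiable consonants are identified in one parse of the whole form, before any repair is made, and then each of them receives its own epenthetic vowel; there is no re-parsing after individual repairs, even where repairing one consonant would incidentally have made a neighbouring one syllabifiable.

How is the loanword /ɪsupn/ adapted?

ɪsupana

The consonants /p/, /n/ cannot be parsed into a legal (C)(C)V syllable (no codas are permitted; onsets may contain at most 2 consonants).
Each unlicensed consonant becomes the onset of a new syllable: /p/ → /pa/, /n/ → /na/.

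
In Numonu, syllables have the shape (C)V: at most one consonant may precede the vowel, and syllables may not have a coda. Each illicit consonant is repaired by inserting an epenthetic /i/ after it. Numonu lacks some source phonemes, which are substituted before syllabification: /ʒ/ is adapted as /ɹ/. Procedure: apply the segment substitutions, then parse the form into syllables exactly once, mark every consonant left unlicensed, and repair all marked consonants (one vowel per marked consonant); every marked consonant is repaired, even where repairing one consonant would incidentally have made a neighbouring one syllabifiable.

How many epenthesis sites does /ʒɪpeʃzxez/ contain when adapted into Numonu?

3

After substitution the input is /ɹɪpeʃzxez/.
The unsyllabifiable consonants are /ʃ/, /z/, /z/; each receives one epenthetic vowel.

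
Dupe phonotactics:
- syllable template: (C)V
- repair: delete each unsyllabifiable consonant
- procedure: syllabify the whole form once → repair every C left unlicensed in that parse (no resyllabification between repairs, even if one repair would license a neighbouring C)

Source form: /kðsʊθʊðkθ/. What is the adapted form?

Syllabifying with onset maximization leaves /k/, /ð/, /ð/, /k/, /θ/ stranded (no codas are permitted; onsets are limited to one consonant).
Each unlicensed consonant is deleted: /k/, /ð/, /ð/, /k/, /θ/.

sʊθʊ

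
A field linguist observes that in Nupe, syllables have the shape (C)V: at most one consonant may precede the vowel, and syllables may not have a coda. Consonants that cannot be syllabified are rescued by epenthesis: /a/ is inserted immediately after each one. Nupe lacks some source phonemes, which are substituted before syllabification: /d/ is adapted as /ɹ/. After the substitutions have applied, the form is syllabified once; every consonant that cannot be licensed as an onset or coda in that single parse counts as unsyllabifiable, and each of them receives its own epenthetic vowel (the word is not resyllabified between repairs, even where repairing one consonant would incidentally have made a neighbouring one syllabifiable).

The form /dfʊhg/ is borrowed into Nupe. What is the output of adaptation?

ɹafʊhaga

Substitution: /d/ → /ɹ/, giving /ɹfʊhg/.
The consonants /ɹ/, /h/, /g/ cannot be parsed into a legal (C)V syllable (no codas are permitted; onsets are limited to one consonant).
Epenthesis after each stranded consonant: /ɹ/ → /ɹa/, /h/ → /ha/, /g/ → /ga/.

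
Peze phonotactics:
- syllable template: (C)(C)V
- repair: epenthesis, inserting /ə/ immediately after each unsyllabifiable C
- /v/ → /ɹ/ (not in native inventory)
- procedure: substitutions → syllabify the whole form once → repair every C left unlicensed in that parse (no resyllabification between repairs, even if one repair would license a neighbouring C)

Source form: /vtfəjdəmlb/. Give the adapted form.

Substitution: /v/ → /ɹ/, giving /ɹtfəjdəmlb/.
Under (C)(C)V, the unsyllabifiable consonants are /ɹ/, /m/, /l/, /b/ (no codas are permitted; onsets may contain at most 2 consonants).
Epenthesis after each stranded consonant: /ɹ/ → /ɹə/, /m/ → /mə/, /l/ → /lə/, /b/ → /bə/.

ɹətfəjdəmələbə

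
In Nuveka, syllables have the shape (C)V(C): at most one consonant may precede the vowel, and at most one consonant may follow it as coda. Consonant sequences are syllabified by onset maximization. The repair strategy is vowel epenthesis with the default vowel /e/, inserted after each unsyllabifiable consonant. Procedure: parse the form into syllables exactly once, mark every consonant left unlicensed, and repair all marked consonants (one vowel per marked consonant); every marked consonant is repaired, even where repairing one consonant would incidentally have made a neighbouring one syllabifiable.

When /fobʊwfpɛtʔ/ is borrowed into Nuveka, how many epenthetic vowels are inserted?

The unsyllabifiable consonants are /f/, /ʔ/; each receives one epenthetic vowel.

2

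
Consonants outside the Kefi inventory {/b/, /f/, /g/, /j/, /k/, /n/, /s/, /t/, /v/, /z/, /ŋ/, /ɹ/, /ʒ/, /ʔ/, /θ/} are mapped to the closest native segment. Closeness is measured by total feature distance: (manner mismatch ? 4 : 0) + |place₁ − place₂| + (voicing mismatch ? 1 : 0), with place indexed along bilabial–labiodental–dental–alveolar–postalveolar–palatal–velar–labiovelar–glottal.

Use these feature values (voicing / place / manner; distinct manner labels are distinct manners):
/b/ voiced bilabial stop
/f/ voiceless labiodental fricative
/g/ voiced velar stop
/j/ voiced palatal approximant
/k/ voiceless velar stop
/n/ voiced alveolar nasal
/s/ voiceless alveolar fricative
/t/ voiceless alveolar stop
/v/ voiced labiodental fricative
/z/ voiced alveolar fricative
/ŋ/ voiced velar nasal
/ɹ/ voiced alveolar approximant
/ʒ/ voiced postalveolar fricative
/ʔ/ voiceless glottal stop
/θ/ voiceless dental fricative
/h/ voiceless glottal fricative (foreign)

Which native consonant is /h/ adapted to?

ʔ

/ʔ/ is closest: manner differs (fricative→stop, +4), place distance 0 (glottal→glottal), same voicing; total 4. Next closest is /s/ at distance 5.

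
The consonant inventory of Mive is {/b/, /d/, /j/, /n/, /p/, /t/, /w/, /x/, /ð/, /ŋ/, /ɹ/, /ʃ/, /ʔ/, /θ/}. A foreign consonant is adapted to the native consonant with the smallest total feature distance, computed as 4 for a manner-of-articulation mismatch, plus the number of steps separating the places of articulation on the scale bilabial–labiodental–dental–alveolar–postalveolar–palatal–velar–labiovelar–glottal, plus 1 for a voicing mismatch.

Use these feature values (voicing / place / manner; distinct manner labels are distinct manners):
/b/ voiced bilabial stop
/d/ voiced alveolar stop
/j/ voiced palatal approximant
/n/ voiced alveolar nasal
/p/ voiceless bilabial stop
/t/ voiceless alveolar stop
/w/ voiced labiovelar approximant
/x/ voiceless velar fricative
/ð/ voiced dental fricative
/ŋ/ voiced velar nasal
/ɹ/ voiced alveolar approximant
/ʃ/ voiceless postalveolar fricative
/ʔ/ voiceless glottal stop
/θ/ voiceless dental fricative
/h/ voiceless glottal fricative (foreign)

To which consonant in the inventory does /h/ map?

x

/x/ is closest: same manner (fricative), place distance 2 (glottal→velar), same voicing; total 2. Next closest is /ʃ/ at distance 4.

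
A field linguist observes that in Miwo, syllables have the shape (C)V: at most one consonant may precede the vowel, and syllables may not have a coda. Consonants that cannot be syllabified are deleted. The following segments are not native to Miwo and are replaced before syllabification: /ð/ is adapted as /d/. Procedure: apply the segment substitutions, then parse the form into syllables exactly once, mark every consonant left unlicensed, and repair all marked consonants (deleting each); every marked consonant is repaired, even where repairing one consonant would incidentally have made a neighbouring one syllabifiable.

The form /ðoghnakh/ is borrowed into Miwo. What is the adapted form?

Substitution: /ð/ → /d/, giving /doghnakh/.
Under (C)V, the unsyllabifiable consonants are /g/, /h/, /k/, /h/ (no codas are permitted; onsets are limited to one consonant).
Each unlicensed consonant is deleted: /g/, /h/, /k/, /h/.

dona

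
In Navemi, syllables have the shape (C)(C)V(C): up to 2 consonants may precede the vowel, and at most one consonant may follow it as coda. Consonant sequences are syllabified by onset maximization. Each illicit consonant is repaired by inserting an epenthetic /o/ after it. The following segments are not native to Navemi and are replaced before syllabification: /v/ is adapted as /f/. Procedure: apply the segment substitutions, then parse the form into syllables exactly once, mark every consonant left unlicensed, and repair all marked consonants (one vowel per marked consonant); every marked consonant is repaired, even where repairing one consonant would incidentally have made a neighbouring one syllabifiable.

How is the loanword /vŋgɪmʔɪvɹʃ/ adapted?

Substitution: /v/ → /f/, giving /fŋgɪmʔɪfɹʃ/.
Under (C)(C)V(C), the unsyllabifiable consonants are /f/, /ɹ/, /ʃ/ (at most one coda consonant is licensed; onsets may contain at most 2 consonants).
Inserting the epenthetic vowel yields /f/ → /fo/, /ɹ/ → /ɹo/, /ʃ/ → /ʃo/.

foŋgɪmʔɪfɹoʃo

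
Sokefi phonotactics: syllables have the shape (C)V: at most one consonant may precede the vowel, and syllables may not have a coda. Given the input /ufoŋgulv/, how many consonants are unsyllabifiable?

3

Under (C)V, the unsyllabifiable consonants are /ŋ/, /l/, /v/ (no codas are permitted; onsets are limited to one consonant).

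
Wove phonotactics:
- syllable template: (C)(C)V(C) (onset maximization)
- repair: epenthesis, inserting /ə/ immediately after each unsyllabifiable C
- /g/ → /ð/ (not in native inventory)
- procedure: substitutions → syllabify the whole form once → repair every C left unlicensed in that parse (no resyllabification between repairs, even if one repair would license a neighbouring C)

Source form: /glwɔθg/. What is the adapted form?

Substitution: /g/ → /ð/, giving /ðlwɔθð/.
Under (C)(C)V(C), the unsyllabifiable consonants are /ð/, /ð/ (at most one coda consonant is licensed; onsets may contain at most 2 consonants).
Inserting the epenthetic vowel yields /ð/ → /ðə/, /ð/ → /ðə/.

ðəlwɔθðə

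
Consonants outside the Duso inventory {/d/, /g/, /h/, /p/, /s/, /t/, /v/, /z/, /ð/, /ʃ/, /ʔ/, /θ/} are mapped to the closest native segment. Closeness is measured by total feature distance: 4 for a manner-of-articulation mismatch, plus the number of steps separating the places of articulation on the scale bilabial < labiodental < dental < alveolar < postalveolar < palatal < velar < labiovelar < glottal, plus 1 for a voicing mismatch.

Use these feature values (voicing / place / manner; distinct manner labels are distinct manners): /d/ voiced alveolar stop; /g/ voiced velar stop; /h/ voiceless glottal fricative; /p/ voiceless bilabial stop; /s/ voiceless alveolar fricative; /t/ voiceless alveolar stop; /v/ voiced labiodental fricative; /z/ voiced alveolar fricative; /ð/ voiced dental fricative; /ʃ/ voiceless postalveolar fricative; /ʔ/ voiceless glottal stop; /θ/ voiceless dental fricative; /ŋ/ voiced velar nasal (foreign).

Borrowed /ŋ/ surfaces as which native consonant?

/g/ is closest: manner differs (nasal→stop, +4), place distance 0 (velar→velar), same voicing; total 4. Next closest is /d/ at distance 7.

g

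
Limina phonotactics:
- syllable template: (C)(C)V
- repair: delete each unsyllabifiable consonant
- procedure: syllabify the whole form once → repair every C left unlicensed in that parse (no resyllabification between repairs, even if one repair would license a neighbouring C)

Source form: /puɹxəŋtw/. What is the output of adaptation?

puɹxə

The consonants /ŋ/, /t/, /w/ cannot be parsed into a legal (C)(C)V syllable (no codas are permitted; onsets may contain at most 2 consonants).
Deletion applies to /ŋ/, /t/, /w/.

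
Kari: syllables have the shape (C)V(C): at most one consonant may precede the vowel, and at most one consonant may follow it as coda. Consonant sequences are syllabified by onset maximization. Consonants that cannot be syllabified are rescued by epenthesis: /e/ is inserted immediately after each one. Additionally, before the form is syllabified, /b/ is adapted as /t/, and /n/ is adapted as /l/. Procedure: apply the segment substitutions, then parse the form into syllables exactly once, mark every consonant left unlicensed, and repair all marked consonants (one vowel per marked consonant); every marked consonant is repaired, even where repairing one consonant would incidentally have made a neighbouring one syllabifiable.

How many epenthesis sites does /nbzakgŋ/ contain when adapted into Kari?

4

After substitution the input is /ltzakgŋ/.
The unsyllabifiable consonants are /l/, /t/, /g/, /ŋ/; each receives one epenthetic vowel.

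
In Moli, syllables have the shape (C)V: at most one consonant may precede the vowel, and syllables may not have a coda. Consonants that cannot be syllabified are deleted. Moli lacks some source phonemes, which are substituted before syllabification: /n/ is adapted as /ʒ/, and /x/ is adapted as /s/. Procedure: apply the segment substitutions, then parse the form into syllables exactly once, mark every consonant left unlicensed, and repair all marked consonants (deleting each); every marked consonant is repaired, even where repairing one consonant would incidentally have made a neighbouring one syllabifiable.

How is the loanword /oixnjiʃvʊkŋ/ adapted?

Substitution: /x/ → /s/, /n/ → /ʒ/, giving /oisʒjiʃvʊkŋ/.
Syllabifying with onset maximization leaves /s/, /ʒ/, /ʃ/, /k/, /ŋ/ stranded (no codas are permitted; onsets are limited to one consonant).
Deletion applies to /s/, /ʒ/, /ʃ/, /k/, /ŋ/.

oijivʊ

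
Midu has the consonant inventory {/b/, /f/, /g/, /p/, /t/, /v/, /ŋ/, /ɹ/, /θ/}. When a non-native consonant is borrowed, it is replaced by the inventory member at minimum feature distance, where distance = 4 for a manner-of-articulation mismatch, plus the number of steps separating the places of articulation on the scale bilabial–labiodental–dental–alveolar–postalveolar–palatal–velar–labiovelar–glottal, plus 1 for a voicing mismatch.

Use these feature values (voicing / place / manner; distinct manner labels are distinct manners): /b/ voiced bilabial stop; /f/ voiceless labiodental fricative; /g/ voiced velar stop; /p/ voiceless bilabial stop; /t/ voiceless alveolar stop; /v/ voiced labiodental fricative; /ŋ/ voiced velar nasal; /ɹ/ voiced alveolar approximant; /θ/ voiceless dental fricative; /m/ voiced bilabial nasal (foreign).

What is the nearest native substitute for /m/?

b

/b/ is closest: manner differs (nasal→stop, +4), place distance 0 (bilabial→bilabial), same voicing; total 4. Next closest is /p/ at distance 5.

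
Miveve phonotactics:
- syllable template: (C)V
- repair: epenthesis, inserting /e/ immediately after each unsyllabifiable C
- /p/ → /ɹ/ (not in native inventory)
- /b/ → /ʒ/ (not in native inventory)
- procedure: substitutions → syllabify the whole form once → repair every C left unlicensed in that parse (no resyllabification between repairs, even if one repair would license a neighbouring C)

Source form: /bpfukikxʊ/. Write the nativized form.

Substitution: /b/ → /ʒ/, /p/ → /ɹ/, giving /ʒɹfukikxʊ/.
Under (C)V, the unsyllabifiable consonants are /ʒ/, /ɹ/, /k/ (no codas are permitted; onsets are limited to one consonant).
Epenthesis after each stranded consonant: /ʒ/ → /ʒe/, /ɹ/ → /ɹe/, /k/ → /ke/.

ʒeɹefukikexʊ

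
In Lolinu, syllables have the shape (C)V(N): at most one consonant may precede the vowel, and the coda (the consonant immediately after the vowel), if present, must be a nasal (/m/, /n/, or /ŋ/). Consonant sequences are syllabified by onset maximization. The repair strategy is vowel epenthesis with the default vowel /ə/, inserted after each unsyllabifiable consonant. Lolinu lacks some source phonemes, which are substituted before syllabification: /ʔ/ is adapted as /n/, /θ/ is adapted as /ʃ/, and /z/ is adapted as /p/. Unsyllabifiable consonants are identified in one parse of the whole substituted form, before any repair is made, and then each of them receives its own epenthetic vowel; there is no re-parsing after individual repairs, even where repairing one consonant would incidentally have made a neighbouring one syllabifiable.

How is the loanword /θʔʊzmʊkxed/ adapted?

Substitution: /θ/ → /ʃ/, /ʔ/ → /n/, /z/ → /p/, giving /ʃnʊpmʊkxed/.
Under (C)V(N), the unsyllabifiable consonants are /ʃ/, /p/, /k/, /d/ (only a nasal (/m/, /n/, or /ŋ/) is licensed in coda position; onsets are limited to one consonant).
Each unlicensed consonant becomes the onset of a new syllable: /ʃ/ → /ʃə/, /p/ → /pə/, /k/ → /kə/, /d/ → /də/.

ʃənʊpəmʊkəxedə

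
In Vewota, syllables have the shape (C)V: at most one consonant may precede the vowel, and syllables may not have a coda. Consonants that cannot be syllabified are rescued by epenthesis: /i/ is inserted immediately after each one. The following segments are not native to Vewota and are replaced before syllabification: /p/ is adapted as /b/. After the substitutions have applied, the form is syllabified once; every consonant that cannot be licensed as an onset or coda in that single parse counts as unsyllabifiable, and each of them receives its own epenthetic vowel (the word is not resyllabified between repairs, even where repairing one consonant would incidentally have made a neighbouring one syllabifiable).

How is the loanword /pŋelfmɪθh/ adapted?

Substitution: /p/ → /b/, giving /bŋelfmɪθh/.
Under (C)V, the unsyllabifiable consonants are /b/, /l/, /f/, /θ/, /h/ (no codas are permitted; onsets are limited to one consonant).
Each unlicensed consonant becomes the onset of a new syllable: /b/ → /bi/, /l/ → /li/, /f/ → /fi/, /θ/ → /θi/, /h/ → /hi/.

biŋelifimɪθihi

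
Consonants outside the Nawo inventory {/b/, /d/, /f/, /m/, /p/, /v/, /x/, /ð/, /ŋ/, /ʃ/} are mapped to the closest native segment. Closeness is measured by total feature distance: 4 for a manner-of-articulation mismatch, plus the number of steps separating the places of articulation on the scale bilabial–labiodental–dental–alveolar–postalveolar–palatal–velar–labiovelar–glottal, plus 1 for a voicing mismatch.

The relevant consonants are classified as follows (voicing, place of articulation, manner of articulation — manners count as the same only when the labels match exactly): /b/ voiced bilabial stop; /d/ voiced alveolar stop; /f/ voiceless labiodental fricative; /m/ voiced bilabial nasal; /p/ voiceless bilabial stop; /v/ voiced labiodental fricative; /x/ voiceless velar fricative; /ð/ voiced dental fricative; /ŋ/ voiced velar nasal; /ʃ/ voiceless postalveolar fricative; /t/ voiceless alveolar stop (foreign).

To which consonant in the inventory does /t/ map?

d

/d/ is closest: same manner (stop), place distance 0 (alveolar→alveolar), voicing differs (+1); total 1. Next closest is /p/ at distance 3.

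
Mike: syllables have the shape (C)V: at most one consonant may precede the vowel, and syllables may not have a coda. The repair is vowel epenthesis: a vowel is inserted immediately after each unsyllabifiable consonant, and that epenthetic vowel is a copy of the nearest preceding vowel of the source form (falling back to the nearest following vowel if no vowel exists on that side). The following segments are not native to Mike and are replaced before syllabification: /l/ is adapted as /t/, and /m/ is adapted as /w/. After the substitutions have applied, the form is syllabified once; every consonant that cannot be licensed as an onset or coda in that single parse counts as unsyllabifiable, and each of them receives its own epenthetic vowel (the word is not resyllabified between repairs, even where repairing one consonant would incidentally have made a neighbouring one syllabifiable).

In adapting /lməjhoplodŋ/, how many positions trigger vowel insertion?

After substitution the input is /twəjhoptodŋ/.
The unsyllabifiable consonants are /t/, /j/, /p/, /d/, /ŋ/; each receives one epenthetic vowel.

5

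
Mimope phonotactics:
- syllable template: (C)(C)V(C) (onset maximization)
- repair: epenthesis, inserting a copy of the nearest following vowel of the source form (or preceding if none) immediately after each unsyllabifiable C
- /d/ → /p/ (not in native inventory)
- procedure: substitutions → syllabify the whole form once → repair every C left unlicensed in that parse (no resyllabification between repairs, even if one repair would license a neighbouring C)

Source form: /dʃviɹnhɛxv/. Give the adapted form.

piʃviɹnhɛxvɛ

Substitution: /d/ → /p/, giving /pʃviɹnhɛxv/.
Syllabifying with onset maximization leaves /p/, /v/ stranded (at most one coda consonant is licensed; onsets may contain at most 2 consonants).
Inserting the epenthetic vowel yields /p/ → /pi/, /v/ → /vɛ/.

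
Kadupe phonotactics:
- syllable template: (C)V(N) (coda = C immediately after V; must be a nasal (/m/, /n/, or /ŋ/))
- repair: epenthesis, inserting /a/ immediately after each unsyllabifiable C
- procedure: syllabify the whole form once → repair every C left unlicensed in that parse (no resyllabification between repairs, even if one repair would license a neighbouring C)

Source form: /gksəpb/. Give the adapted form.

Syllabifying with onset maximization leaves /g/, /k/, /p/, /b/ stranded (only a nasal (/m/, /n/, or /ŋ/) is licensed in coda position; onsets are limited to one consonant).
Inserting the epenthetic vowel yields /g/ → /ga/, /k/ → /ka/, /p/ → /pa/, /b/ → /ba/.

gakasəpaba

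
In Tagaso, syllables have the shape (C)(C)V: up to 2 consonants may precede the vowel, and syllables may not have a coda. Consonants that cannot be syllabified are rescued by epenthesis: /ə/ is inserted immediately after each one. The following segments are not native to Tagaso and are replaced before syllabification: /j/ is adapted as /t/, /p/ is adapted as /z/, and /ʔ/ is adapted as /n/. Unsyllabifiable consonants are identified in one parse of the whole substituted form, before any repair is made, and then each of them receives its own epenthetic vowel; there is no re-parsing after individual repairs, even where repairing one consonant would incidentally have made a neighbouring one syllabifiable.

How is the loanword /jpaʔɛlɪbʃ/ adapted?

tzanɛlɪbəʃə

Substitution: /j/ → /t/, /p/ → /z/, /ʔ/ → /n/, giving /tzanɛlɪbʃ/.
Syllabifying with onset maximization leaves /b/, /ʃ/ stranded (no codas are permitted; onsets may contain at most 2 consonants).
Inserting the epenthetic vowel yields /b/ → /bə/, /ʃ/ → /ʃə/.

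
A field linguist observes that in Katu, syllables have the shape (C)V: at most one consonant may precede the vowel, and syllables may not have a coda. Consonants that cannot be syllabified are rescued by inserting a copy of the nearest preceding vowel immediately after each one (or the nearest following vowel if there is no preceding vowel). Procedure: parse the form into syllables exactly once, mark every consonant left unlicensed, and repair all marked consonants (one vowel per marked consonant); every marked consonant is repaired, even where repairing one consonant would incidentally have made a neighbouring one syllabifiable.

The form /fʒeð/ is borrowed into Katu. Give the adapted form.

feʒeðe

Syllabifying with onset maximization leaves /f/, /ð/ stranded (no codas are permitted; onsets are limited to one consonant).
Each unlicensed consonant becomes the onset of a new syllable: /f/ → /fe/, /ð/ → /ðe/.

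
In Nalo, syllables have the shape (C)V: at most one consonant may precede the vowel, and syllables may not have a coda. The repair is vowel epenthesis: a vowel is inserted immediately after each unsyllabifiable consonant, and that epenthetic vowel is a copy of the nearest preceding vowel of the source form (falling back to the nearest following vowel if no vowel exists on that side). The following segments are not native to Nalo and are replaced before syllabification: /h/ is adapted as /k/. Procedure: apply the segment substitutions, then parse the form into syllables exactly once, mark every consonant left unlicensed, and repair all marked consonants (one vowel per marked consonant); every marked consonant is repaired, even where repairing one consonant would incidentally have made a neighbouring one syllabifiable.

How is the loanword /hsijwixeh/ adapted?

Substitution: /h/ → /k/, giving /ksijwixek/.
Under (C)V, the unsyllabifiable consonants are /k/, /j/, /k/ (no codas are permitted; onsets are limited to one consonant).
Each unlicensed consonant becomes the onset of a new syllable: /k/ → /ki/, /j/ → /ji/, /k/ → /ke/.

kisijiwixeke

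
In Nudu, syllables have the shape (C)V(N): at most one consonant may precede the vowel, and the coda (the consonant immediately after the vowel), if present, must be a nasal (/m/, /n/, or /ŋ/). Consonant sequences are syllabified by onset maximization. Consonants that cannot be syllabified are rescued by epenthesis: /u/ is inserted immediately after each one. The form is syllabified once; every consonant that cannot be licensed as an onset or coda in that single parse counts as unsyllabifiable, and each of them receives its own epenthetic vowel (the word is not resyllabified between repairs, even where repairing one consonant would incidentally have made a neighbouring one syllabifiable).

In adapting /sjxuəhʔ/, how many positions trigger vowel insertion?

4

The unsyllabifiable consonants are /s/, /j/, /h/, /ʔ/; each receives one epenthetic vowel.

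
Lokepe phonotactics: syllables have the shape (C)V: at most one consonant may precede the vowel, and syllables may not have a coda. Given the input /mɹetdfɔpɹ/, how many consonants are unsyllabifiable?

5

The consonants /m/, /t/, /d/, /p/, /ɹ/ cannot be parsed into a legal (C)V syllable (no codas are permitted; onsets are limited to one consonant).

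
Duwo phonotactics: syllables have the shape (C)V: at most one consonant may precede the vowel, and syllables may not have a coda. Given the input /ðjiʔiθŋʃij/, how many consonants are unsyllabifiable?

The consonants /ð/, /θ/, /ŋ/, /j/ cannot be parsed into a legal (C)V syllable (no codas are permitted; onsets are limited to one consonant).

4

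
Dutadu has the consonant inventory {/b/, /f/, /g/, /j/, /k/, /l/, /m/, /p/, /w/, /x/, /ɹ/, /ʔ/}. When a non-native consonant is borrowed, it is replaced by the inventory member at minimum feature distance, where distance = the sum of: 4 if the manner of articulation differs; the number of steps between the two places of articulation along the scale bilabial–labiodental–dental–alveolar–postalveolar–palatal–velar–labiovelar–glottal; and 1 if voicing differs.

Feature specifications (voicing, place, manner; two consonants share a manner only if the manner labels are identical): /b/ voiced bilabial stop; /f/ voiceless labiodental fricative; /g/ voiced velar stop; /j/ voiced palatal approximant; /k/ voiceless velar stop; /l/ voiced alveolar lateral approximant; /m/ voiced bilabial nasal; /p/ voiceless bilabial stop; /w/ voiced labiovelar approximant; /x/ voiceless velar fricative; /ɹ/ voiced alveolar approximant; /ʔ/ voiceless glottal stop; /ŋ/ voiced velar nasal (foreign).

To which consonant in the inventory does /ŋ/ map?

g

/g/ is closest: manner differs (nasal→stop, +4), place distance 0 (velar→velar), same voicing; total 4. Next closest is /j/ at distance 5.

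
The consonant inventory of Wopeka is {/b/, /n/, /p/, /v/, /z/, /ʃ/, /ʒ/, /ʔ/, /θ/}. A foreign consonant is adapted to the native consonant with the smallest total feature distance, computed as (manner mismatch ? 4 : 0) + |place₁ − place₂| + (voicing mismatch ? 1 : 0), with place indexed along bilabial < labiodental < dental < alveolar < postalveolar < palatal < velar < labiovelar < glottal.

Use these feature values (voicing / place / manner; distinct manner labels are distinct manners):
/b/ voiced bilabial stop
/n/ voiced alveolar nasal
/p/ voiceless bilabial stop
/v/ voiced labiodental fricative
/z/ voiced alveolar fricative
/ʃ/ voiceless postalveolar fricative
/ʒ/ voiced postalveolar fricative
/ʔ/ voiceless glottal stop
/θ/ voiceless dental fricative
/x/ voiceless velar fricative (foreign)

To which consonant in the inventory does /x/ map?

ʃ

/ʃ/ is closest: same manner (fricative), place distance 2 (velar→postalveolar), same voicing; total 2. Next closest is /ʒ/ at distance 3.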